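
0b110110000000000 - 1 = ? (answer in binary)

0b110101111111111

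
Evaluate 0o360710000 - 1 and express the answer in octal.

0o360707777

The trailing 4 digits are 0, so subtracting 1 borrows through: they become 7 and the next digit up decrements.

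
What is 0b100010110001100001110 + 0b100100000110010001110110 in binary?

0b101000011100011110000100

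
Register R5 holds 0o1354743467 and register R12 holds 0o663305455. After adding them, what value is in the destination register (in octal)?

0o2240251144

Add column by column in base 8, right to left:
  7+5 = 4 carry 1
  6+5+1 = 4 carry 1
  4+4+1 = 1 carry 1
  3+5+1 = 1 carry 1
  4+0+1 = 5
  7+3 = 2 carry 1
  4+3+1 = 0 carry 1
  5+6+1 = 4 carry 1
  3+6+1 = 2 carry 1
  1+0+1 = 2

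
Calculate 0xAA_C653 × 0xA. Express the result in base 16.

0x6ABBF3E

Multiply each base-16 digit by 10, carrying:
  3×10 = 30 → write E carry 1
  5×10+1 = 51 → write 3 carry 3
  6×10+3 = 63 → write F carry 3
  C×10+3 = 123 → write B carry 7
  A×10+7 = 107 → write B carry 6
  A×10+6 = 106 → write A carry 6
  remaining carry: 6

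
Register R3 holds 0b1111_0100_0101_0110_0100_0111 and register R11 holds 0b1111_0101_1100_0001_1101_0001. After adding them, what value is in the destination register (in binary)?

Add column by column in base 2, right to left:
  1+1 = 0 carry 1
  1+0+1 = 0 carry 1
  1+0+1 = 0 carry 1
  0+0+1 = 1
  0+1 = 1
  0+0 = 0
  1+1 = 0 carry 1
  0+1+1 = 0 carry 1
  0+1+1 = 0 carry 1
  1+0+1 = 0 carry 1
  1+0+1 = 0 carry 1
  0+0+1 = 1
  1+0 = 1
  0+0 = 0
  1+1 = 0 carry 1
  0+1+1 = 0 carry 1
  0+1+1 = 0 carry 1
  0+0+1 = 1
  1+1 = 0 carry 1
  0+0+1 = 1
  1+1 = 0 carry 1
  1+1+1 = 1 carry 1
  1+1+1 = 1 carry 1
  1+1+1 = 1 carry 1
  final carry 1

0b1111010100001100000011000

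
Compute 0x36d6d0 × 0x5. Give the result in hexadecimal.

0x1123210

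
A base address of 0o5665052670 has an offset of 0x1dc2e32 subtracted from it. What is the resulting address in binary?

0b101100111110000010011110000110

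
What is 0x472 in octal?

0o2162

Expand each hex digit to 4 bits: 4=0100 7=0111 2=0010.
Group the bits in threes: 010 001 110 010 → 2162.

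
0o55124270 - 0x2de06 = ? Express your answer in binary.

0o55124270 = 0b101101001010100010111000 in binary.
0x2de06 = 0b101101111000000110 in binary.
Subtract column by column in base 2:
  0-0 → 0
  0-1 → 1 (borrow)
  0-1-1 → 0 (borrow)
  1-0-1 → 0
  1-0 → 1
  1-0 → 1
  0-0 → 0
  1-0 → 1
  0-0 → 0
  0-1 → 1 (borrow)
  0-1-1 → 0 (borrow)
  1-1-1 → 1 (borrow)
  0-1-1 → 0 (borrow)
  1-0-1 → 0
  0-1 → 1 (borrow)
  1-1-1 → 1 (borrow)
  0-0-1 → 1 (borrow)
  0-1-1 → 0 (borrow)
  1-0-1 → 0
  0-0 → 0
  1-0 → 1
  1-0 → 1
  0-0 → 0
  1-0 → 1

0b101100011100101010110010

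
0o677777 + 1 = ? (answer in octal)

The trailing 5 digits are 7 (max in base 8), so adding 1 cascades: they roll to 0 and the next digit up increments.

0o700000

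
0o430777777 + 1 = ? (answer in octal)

The trailing 6 digits are 7 (max in base 8), so adding 1 cascades: they roll to 0 and the next digit up increments.

0o431000000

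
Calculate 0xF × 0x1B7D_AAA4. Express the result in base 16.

Multiply each base-16 digit by 15, carrying:
  4×15 = 60 → write C carry 3
  A×15+3 = 153 → write 9 carry 9
  A×15+9 = 159 → write F carry 9
  A×15+9 = 159 → write F carry 9
  D×15+9 = 204 → write C carry 12
  7×15+12 = 117 → write 5 carry 7
  B×15+7 = 172 → write C carry 10
  1×15+10 = 25 → write 9 carry 1
  remaining carry: 1

0x19C5CFF9C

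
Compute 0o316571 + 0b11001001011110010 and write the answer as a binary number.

0b110011000001101011

0o316571 = 0b11001110101111001 in binary.
Add column by column in base 2, right to left:
  1+0 = 1
  0+1 = 1
  0+0 = 0
  1+0 = 1
  1+1 = 0 carry 1
  1+1+1 = 1 carry 1
  1+1+1 = 1 carry 1
  0+1+1 = 0 carry 1
  1+0+1 = 0 carry 1
  0+1+1 = 0 carry 1
  1+0+1 = 0 carry 1
  1+0+1 = 0 carry 1
  1+1+1 = 1 carry 1
  0+0+1 = 1
  0+0 = 0
  1+1 = 0 carry 1
  1+1+1 = 1 carry 1
  final carry 1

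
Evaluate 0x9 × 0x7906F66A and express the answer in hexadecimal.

Multiply each base-16 digit by 9, carrying:
  A×9 = 90 → write A carry 5
  6×9+5 = 59 → write B carry 3
  6×9+3 = 57 → write 9 carry 3
  F×9+3 = 138 → write A carry 8
  6×9+8 = 62 → write E carry 3
  0×9+3 = 3 → write 3
  9×9 = 81 → write 1 carry 5
  7×9+5 = 68 → write 4 carry 4
  remaining carry: 4

0x4413EA9BA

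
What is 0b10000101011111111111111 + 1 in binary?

The trailing 14 digits are 1 (max in base 2), so adding 1 cascades: they roll to 0 and the next digit up increments.

0b10000101100000000000000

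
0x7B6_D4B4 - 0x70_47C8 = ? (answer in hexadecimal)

0x7468CEC

Subtract column by column in base 16:
  4-8 → C (borrow)
  B-C-1 → E (borrow)
  4-7-1 → C (borrow)
  D-4-1 → 8
  6-0 → 6
  B-7 → 4
  7-0 → 7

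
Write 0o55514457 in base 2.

0b101101101001100100101111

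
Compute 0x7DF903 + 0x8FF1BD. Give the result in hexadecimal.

0x10DEAC0

Add column by column in base 16, right to left:
  3+D = 0 carry 1
  0+B+1 = C
  9+1 = A
  F+F = E carry 1
  D+F+1 = D carry 1
  7+8+1 = 0 carry 1
  final carry 1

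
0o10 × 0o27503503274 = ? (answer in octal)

Multiply each base-8 digit by 8, carrying:
  4×8 = 32 → write 0 carry 4
  7×8+4 = 60 → write 4 carry 7
  2×8+7 = 23 → write 7 carry 2
  3×8+2 = 26 → write 2 carry 3
  0×8+3 = 3 → write 3
  5×8 = 40 → write 0 carry 5
  3×8+5 = 29 → write 5 carry 3
  0×8+3 = 3 → write 3
  5×8 = 40 → write 0 carry 5
  7×8+5 = 61 → write 5 carry 7
  2×8+7 = 23 → write 7 carry 2
  remaining carry: 2

0o275035032740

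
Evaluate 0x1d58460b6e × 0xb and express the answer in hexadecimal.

0x142cb027dba

Multiply each base-16 digit by 11, carrying:
  e×11 = 154 → write a carry 9
  6×11+9 = 75 → write b carry 4
  b×11+4 = 125 → write d carry 7
  0×11+7 = 7 → write 7
  6×11 = 66 → write 2 carry 4
  4×11+4 = 48 → write 0 carry 3
  8×11+3 = 91 → write b carry 5
  5×11+5 = 60 → write c carry 3
  d×11+3 = 146 → write 2 carry 9
  1×11+9 = 20 → write 4 carry 1
  remaining carry: 1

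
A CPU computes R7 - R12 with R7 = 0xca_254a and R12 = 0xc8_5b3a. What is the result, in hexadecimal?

0x1ca10

Subtract column by column in base 16:
  a-a → 0
  4-3 → 1
  5-b → a (borrow)
  2-5-1 → c (borrow)
  a-8-1 → 1
  c-c → 0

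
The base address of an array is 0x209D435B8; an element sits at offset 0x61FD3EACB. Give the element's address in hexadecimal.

0x829A82083

Add column by column in base 16, right to left:
  8+B = 3 carry 1
  B+C+1 = 8 carry 1
  5+A+1 = 0 carry 1
  3+E+1 = 2 carry 1
  4+3+1 = 8
  D+D = A carry 1
  9+F+1 = 9 carry 1
  0+1+1 = 2
  2+6 = 8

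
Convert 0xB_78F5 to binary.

0b10110111100011110101

Expand each hex digit to 4 bits: B=1011 7=0111 8=1000 F=1111 5=0101.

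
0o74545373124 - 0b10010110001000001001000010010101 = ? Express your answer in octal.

0o51735262677

0b10010110001000001001000010010101 = 0o22610110225 in octal.
Subtract column by column in base 8:
  4-5 → 7 (borrow)
  2-2-1 → 7 (borrow)
  1-2-1 → 6 (borrow)
  3-0-1 → 2
  7-1 → 6
  3-1 → 2
  5-0 → 5
  4-1 → 3
  5-6 → 7 (borrow)
  4-2-1 → 1
  7-2 → 5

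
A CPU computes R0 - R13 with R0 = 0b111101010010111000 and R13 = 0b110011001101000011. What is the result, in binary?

0b1010000101110101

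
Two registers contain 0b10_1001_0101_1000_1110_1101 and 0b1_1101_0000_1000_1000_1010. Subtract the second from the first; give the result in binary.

0b11000101000001100011

Subtract column by column in base 2:
  1-0 → 1
  0-1 → 1 (borrow)
  1-0-1 → 0
  1-1 → 0
  0-0 → 0
  1-0 → 1
  1-0 → 1
  1-1 → 0
  0-0 → 0
  0-0 → 0
  0-0 → 0
  1-1 → 0
  1-0 → 1
  0-0 → 0
  1-0 → 1
  0-0 → 0
  1-1 → 0
  0-0 → 0
  0-1 → 1 (borrow)
  1-1-1 → 1 (borrow)
  0-1-1 → 0 (borrow)
  1-0-1 → 0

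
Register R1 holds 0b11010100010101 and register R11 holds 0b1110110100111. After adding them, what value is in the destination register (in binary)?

Add column by column in base 2, right to left:
  1+1 = 0 carry 1
  0+1+1 = 0 carry 1
  1+1+1 = 1 carry 1
  0+0+1 = 1
  1+0 = 1
  0+1 = 1
  0+0 = 0
  0+1 = 1
  1+1 = 0 carry 1
  0+0+1 = 1
  1+1 = 0 carry 1
  0+1+1 = 0 carry 1
  1+1+1 = 1 carry 1
  1+0+1 = 0 carry 1
  final carry 1

0b101001010111100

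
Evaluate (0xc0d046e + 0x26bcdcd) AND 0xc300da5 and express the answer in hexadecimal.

0xc300021

Add column by column in base 16, right to left:
  e+d = b carry 1
  6+c+1 = 3 carry 1
  4+d+1 = 2 carry 1
  0+c+1 = d
  d+b = 8 carry 1
  0+6+1 = 7
  c+2 = e
Sum = 0xe78d23b; now AND with 0xc300da5:
  e&c=c, 7&3=3, 8&0=0, d&0=0, 2&d=0, 3&a=2, b&5=1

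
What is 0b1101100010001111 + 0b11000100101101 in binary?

0b10000100110111100

Add column by column in base 2, right to left:
  1+1 = 0 carry 1
  1+0+1 = 0 carry 1
  1+1+1 = 1 carry 1
  1+1+1 = 1 carry 1
  0+0+1 = 1
  0+1 = 1
  0+0 = 0
  1+0 = 1
  0+1 = 1
  0+0 = 0
  0+0 = 0
  1+0 = 1
  1+1 = 0 carry 1
  0+1+1 = 0 carry 1
  1+0+1 = 0 carry 1
  1+0+1 = 0 carry 1
  final carry 1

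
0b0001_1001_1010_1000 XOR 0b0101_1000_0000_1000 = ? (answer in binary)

XOR bit by bit (1 where the bits differ):
  0001100110101000
^ 0101100000001000
= 0100000110100000

0b0100000110100000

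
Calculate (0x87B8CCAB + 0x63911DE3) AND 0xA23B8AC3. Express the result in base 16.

0xA2098A82

Add column by column in base 16, right to left:
  B+3 = E
  A+E = 8 carry 1
  C+D+1 = A carry 1
  C+1+1 = E
  8+1 = 9
  B+9 = 4 carry 1
  7+3+1 = B
  8+6 = E
Sum = 0xEB49EA8E; now AND with 0xA23B8AC3:
  E&A=A, B&2=2, 4&3=0, 9&B=9, E&8=8, A&A=A, 8&C=8, E&3=2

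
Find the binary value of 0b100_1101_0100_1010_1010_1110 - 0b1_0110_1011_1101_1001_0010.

Subtract column by column in base 2:
  0-0 → 0
  1-1 → 0
  1-0 → 1
  1-0 → 1
  0-1 → 1 (borrow)
  1-0-1 → 0
  0-0 → 0
  1-1 → 0
  0-1 → 1 (borrow)
  1-0-1 → 0
  0-1 → 1 (borrow)
  1-1-1 → 1 (borrow)
  0-1-1 → 0 (borrow)
  0-1-1 → 0 (borrow)
  1-0-1 → 0
  0-1 → 1 (borrow)
  1-0-1 → 0
  0-1 → 1 (borrow)
  1-1-1 → 1 (borrow)
  1-0-1 → 0
  0-1 → 1 (borrow)
  0-0-1 → 1 (borrow)
  1-0-1 → 0

0b1101101000110100011100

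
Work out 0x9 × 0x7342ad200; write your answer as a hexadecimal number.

0x40d5816200

Multiply each base-16 digit by 9, carrying:
  0×9 = 0 → write 0
  0×9 = 0 → write 0
  2×9 = 18 → write 2 carry 1
  d×9+1 = 118 → write 6 carry 7
  a×9+7 = 97 → write 1 carry 6
  2×9+6 = 24 → write 8 carry 1
  4×9+1 = 37 → write 5 carry 2
  3×9+2 = 29 → write d carry 1
  7×9+1 = 64 → write 0 carry 4
  remaining carry: 4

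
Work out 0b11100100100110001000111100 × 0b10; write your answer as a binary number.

0b111001001001100010001111000

Multiply each base-2 digit by 2, carrying:
  0×2 = 0 → write 0
  0×2 = 0 → write 0
  1×2 = 2 → write 0 carry 1
  1×2+1 = 3 → write 1 carry 1
  1×2+1 = 3 → write 1 carry 1
  1×2+1 = 3 → write 1 carry 1
  0×2+1 = 1 → write 1
  0×2 = 0 → write 0
  0×2 = 0 → write 0
  1×2 = 2 → write 0 carry 1
  0×2+1 = 1 → write 1
  0×2 = 0 → write 0
  0×2 = 0 → write 0
  1×2 = 2 → write 0 carry 1
  1×2+1 = 3 → write 1 carry 1
  0×2+1 = 1 → write 1
  0×2 = 0 → write 0
  1×2 = 2 → write 0 carry 1
  0×2+1 = 1 → write 1
  0×2 = 0 → write 0
  1×2 = 2 → write 0 carry 1
  0×2+1 = 1 → write 1
  0×2 = 0 → write 0
  1×2 = 2 → write 0 carry 1
  1×2+1 = 3 → write 1 carry 1
  1×2+1 = 3 → write 1 carry 1
  remaining carry: 1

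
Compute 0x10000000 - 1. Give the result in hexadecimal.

0xfffffff

The trailing 7 digits are 0, so subtracting 1 borrows through: they become F and the next digit up decrements.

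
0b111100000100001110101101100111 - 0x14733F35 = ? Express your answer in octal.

0o4747326062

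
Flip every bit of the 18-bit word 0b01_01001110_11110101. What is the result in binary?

0b101011000100001010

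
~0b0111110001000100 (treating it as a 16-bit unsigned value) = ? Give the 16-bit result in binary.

0b1000001110111011

Invert each bit: 0111110001000100 → 1000001110111011.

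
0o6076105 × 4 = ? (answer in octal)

Multiply each base-8 digit by 4, carrying:
  5×4 = 20 → write 4 carry 2
  0×4+2 = 2 → write 2
  1×4 = 4 → write 4
  6×4 = 24 → write 0 carry 3
  7×4+3 = 31 → write 7 carry 3
  0×4+3 = 3 → write 3
  6×4 = 24 → write 0 carry 3
  remaining carry: 3

0o30370424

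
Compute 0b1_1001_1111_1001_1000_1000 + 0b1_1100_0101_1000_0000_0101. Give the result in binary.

0b1101100101000110001101

Add column by column in base 2, right to left:
  0+1 = 1
  0+0 = 0
  0+1 = 1
  1+0 = 1
  0+0 = 0
  0+0 = 0
  0+0 = 0
  1+0 = 1
  1+0 = 1
  0+0 = 0
  0+0 = 0
  1+1 = 0 carry 1
  1+1+1 = 1 carry 1
  1+0+1 = 0 carry 1
  1+1+1 = 1 carry 1
  1+0+1 = 0 carry 1
  1+0+1 = 0 carry 1
  0+0+1 = 1
  0+1 = 1
  1+1 = 0 carry 1
  1+1+1 = 1 carry 1
  final carry 1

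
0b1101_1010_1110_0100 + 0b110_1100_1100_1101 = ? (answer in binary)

0b10100011110110001

Add column by column in base 2, right to left:
  0+1 = 1
  0+0 = 0
  1+1 = 0 carry 1
  0+1+1 = 0 carry 1
  0+0+1 = 1
  1+0 = 1
  1+1 = 0 carry 1
  1+1+1 = 1 carry 1
  0+0+1 = 1
  1+0 = 1
  0+1 = 1
  1+1 = 0 carry 1
  1+0+1 = 0 carry 1
  0+1+1 = 0 carry 1
  1+1+1 = 1 carry 1
  1+0+1 = 0 carry 1
  final carry 1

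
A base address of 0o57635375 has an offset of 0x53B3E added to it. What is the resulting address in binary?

0b110001000111011000111011

0o57635375 = 0b101111110011101011111101 in binary.
0x53B3E = 0b1010011101100111110 in binary.
Add column by column in base 2, right to left:
  1+0 = 1
  0+1 = 1
  1+1 = 0 carry 1
  1+1+1 = 1 carry 1
  1+1+1 = 1 carry 1
  1+1+1 = 1 carry 1
  1+0+1 = 0 carry 1
  1+0+1 = 0 carry 1
  0+1+1 = 0 carry 1
  1+1+1 = 1 carry 1
  0+0+1 = 1
  1+1 = 0 carry 1
  1+1+1 = 1 carry 1
  1+1+1 = 1 carry 1
  0+0+1 = 1
  0+0 = 0
  1+1 = 0 carry 1
  1+0+1 = 0 carry 1
  1+1+1 = 1 carry 1
  1+0+1 = 0 carry 1
  1+0+1 = 0 carry 1
  1+0+1 = 0 carry 1
  0+0+1 = 1
  1+0 = 1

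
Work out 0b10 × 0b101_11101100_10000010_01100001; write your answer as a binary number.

0b1011110110010000010011000010

Multiply each base-2 digit by 2, carrying:
  1×2 = 2 → write 0 carry 1
  0×2+1 = 1 → write 1
  0×2 = 0 → write 0
  0×2 = 0 → write 0
  0×2 = 0 → write 0
  1×2 = 2 → write 0 carry 1
  1×2+1 = 3 → write 1 carry 1
  0×2+1 = 1 → write 1
  0×2 = 0 → write 0
  1×2 = 2 → write 0 carry 1
  0×2+1 = 1 → write 1
  0×2 = 0 → write 0
  0×2 = 0 → write 0
  0×2 = 0 → write 0
  0×2 = 0 → write 0
  1×2 = 2 → write 0 carry 1
  0×2+1 = 1 → write 1
  0×2 = 0 → write 0
  1×2 = 2 → write 0 carry 1
  1×2+1 = 3 → write 1 carry 1
  0×2+1 = 1 → write 1
  1×2 = 2 → write 0 carry 1
  1×2+1 = 3 → write 1 carry 1
  1×2+1 = 3 → write 1 carry 1
  1×2+1 = 3 → write 1 carry 1
  0×2+1 = 1 → write 1
  1×2 = 2 → write 0 carry 1
  remaining carry: 1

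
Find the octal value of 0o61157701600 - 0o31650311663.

Subtract column by column in base 8:
  0-3 → 5 (borrow)
  0-6-1 → 1 (borrow)
  6-6-1 → 7 (borrow)
  1-1-1 → 7 (borrow)
  0-1-1 → 6 (borrow)
  7-3-1 → 3
  7-0 → 7
  5-5 → 0
  1-6 → 3 (borrow)
  1-1-1 → 7 (borrow)
  6-3-1 → 2

0o27307367715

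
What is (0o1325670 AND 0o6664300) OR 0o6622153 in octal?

0o6626353

0o1325670 AND 0o6664300 = 0o0224200.
Then OR with 0o6622153.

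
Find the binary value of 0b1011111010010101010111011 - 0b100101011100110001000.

0b1011010100111000100110011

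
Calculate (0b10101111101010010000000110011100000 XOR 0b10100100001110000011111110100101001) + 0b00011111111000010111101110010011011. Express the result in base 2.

0b101011011100101011100111001100100

First 0b10101111101010010000000110011100000 XOR 0b10100100001110000011111110100101001 = 0b00001011100100010011111000111001001.
Add column by column in base 2, right to left:
  1+1 = 0 carry 1
  0+1+1 = 0 carry 1
  0+0+1 = 1
  1+1 = 0 carry 1
  0+1+1 = 0 carry 1
  0+0+1 = 1
  1+0 = 1
  1+1 = 0 carry 1
  1+0+1 = 0 carry 1
  0+0+1 = 1
  0+1 = 1
  0+1 = 1
  1+1 = 0 carry 1
  1+0+1 = 0 carry 1
  1+1+1 = 1 carry 1
  1+1+1 = 1 carry 1
  1+1+1 = 1 carry 1
  0+1+1 = 0 carry 1
  0+0+1 = 1
  1+1 = 0 carry 1
  0+0+1 = 1
  0+0 = 0
  0+0 = 0
  1+0 = 1
  0+1 = 1
  0+1 = 1
  1+1 = 0 carry 1
  1+1+1 = 1 carry 1
  1+1+1 = 1 carry 1
  0+1+1 = 0 carry 1
  1+1+1 = 1 carry 1
  0+1+1 = 0 carry 1
  final carry 1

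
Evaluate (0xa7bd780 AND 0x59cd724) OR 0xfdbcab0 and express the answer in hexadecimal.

0xa7bd780 AND 0x59cd724 = 0x018d700.
Then OR with 0xfdbcab0.

0xfdbdfb0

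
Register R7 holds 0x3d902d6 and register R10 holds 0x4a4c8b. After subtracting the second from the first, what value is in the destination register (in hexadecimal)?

0x38eb64b

Subtract column by column in base 16:
  6-b → b (borrow)
  d-8-1 → 4
  2-c → 6 (borrow)
  0-4-1 → b (borrow)
  9-a-1 → e (borrow)
  d-4-1 → 8
  3-0 → 3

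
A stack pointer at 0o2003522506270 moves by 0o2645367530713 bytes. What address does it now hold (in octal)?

Add column by column in base 8, right to left:
  0+3 = 3
  7+1 = 0 carry 1
  2+7+1 = 2 carry 1
  6+0+1 = 7
  0+3 = 3
  5+5 = 2 carry 1
  2+7+1 = 2 carry 1
  2+6+1 = 1 carry 1
  5+3+1 = 1 carry 1
  3+5+1 = 1 carry 1
  0+4+1 = 5
  0+6 = 6
  2+2 = 4

0o4651112237203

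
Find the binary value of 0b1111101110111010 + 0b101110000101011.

0b10101011111100101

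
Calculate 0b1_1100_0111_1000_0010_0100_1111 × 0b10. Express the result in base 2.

0b11100011110000010010011110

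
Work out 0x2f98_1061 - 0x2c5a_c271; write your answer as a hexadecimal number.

0x33d4df0

Subtract column by column in base 16:
  1-1 → 0
  6-7 → f (borrow)
  0-2-1 → d (borrow)
  1-c-1 → 4 (borrow)
  8-a-1 → d (borrow)
  9-5-1 → 3
  f-c → 3
  2-2 → 0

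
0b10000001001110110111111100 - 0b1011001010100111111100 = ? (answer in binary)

0b1110110000100010000000000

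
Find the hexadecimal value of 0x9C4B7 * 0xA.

0x61AF26

Multiply each base-16 digit by 10, carrying:
  7×10 = 70 → write 6 carry 4
  B×10+4 = 114 → write 2 carry 7
  4×10+7 = 47 → write F carry 2
  C×10+2 = 122 → write A carry 7
  9×10+7 = 97 → write 1 carry 6
  remaining carry: 6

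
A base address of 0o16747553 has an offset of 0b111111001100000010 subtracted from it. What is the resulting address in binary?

0o16747553 = 0b1110111100111101101011 in binary.
Subtract column by column in base 2:
  1-0 → 1
  1-1 → 0
  0-0 → 0
  1-0 → 1
  0-0 → 0
  1-0 → 1
  1-0 → 1
  0-0 → 0
  1-1 → 0
  1-1 → 0
  1-0 → 1
  1-0 → 1
  0-1 → 1 (borrow)
  0-1-1 → 0 (borrow)
  1-1-1 → 1 (borrow)
  1-1-1 → 1 (borrow)
  1-1-1 → 1 (borrow)
  1-1-1 → 1 (borrow)
  0-0-1 → 1 (borrow)
  1-0-1 → 0
  1-0 → 1
  1-0 → 1

0b1101111101110001101001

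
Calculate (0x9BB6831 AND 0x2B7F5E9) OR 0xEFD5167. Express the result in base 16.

0xEFF7167

0x9BB6831 AND 0x2B7F5E9 = 0x0B36021.
Then OR with 0xEFD5167.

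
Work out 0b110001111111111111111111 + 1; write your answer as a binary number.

0b110010000000000000000000

The trailing 19 digits are 1 (max in base 2), so adding 1 cascades: they roll to 0 and the next digit up increments.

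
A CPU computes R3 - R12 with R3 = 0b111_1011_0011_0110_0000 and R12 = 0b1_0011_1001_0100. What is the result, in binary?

0b1111001111111001100

Subtract column by column in base 2:
  0-0 → 0
  0-0 → 0
  0-1 → 1 (borrow)
  0-0-1 → 1 (borrow)
  0-1-1 → 0 (borrow)
  1-0-1 → 0
  1-0 → 1
  0-1 → 1 (borrow)
  1-1-1 → 1 (borrow)
  1-1-1 → 1 (borrow)
  0-0-1 → 1 (borrow)
  0-0-1 → 1 (borrow)
  1-1-1 → 1 (borrow)
  1-0-1 → 0
  0-0 → 0
  1-0 → 1
  1-0 → 1
  1-0 → 1
  1-0 → 1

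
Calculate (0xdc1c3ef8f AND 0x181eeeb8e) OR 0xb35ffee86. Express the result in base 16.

0xbb5ffef8e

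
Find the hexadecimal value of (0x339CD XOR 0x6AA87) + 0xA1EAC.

First 0x339CD XOR 0x6AA87 = 0x5934A.
Add column by column in base 16, right to left:
  A+C = 6 carry 1
  4+A+1 = F
  3+E = 1 carry 1
  9+1+1 = B
  5+A = F

0xFB1F6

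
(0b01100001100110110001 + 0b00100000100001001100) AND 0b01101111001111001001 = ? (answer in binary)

Add column by column in base 2, right to left:
  1+0 = 1
  0+0 = 0
  0+1 = 1
  0+1 = 1
  1+0 = 1
  1+0 = 1
  0+1 = 1
  1+0 = 1
  1+0 = 1
  0+0 = 0
  0+0 = 0
  1+1 = 0 carry 1
  1+0+1 = 0 carry 1
  0+0+1 = 1
  0+0 = 0
  0+0 = 0
  0+0 = 0
  1+1 = 0 carry 1
  1+0+1 = 0 carry 1
  final carry 1
Sum = 0b10000010000111111101; now AND with 0b01101111001111001001:
  10000010000111111101
& 01101111001111001001
= 00000010000111001001

0b10000111001001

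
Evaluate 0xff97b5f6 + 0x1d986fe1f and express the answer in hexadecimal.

Add column by column in base 16, right to left:
  6+f = 5 carry 1
  f+1+1 = 1 carry 1
  5+e+1 = 4 carry 1
  b+f+1 = b carry 1
  7+6+1 = e
  9+8 = 1 carry 1
  f+9+1 = 9 carry 1
  f+d+1 = d carry 1
  0+1+1 = 2

0x2d91eb415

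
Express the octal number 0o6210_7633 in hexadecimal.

0xC88F9B

Each octal digit is 3 bits: 6=110 2=010 1=001 0=000 7=111 6=110 3=011 3=011.
Group the bits into nibbles: 1100 1000 1000 1111 1001 1011 → C88F9B.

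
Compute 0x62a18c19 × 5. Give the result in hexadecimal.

0x1ed27bc7d

Multiply each base-16 digit by 5, carrying:
  9×5 = 45 → write d carry 2
  1×5+2 = 7 → write 7
  c×5 = 60 → write c carry 3
  8×5+3 = 43 → write b carry 2
  1×5+2 = 7 → write 7
  a×5 = 50 → write 2 carry 3
  2×5+3 = 13 → write d
  6×5 = 30 → write e carry 1
  remaining carry: 1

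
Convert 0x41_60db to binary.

Expand each hex digit to 4 bits: 4=0100 1=0001 6=0110 0=0000 d=1101 b=1011.

0b10000010110000011011011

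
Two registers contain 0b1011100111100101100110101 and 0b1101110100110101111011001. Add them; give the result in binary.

0b11001011100011011100001110

Add column by column in base 2, right to left:
  1+1 = 0 carry 1
  0+0+1 = 1
  1+0 = 1
  0+1 = 1
  1+1 = 0 carry 1
  1+0+1 = 0 carry 1
  0+1+1 = 0 carry 1
  0+1+1 = 0 carry 1
  1+1+1 = 1 carry 1
  1+1+1 = 1 carry 1
  0+0+1 = 1
  1+1 = 0 carry 1
  0+0+1 = 1
  0+1 = 1
  1+1 = 0 carry 1
  1+0+1 = 0 carry 1
  1+0+1 = 0 carry 1
  1+1+1 = 1 carry 1
  0+0+1 = 1
  0+1 = 1
  1+1 = 0 carry 1
  1+1+1 = 1 carry 1
  1+0+1 = 0 carry 1
  0+1+1 = 0 carry 1
  1+1+1 = 1 carry 1
  final carry 1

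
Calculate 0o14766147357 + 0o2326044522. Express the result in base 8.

Add column by column in base 8, right to left:
  7+2 = 1 carry 1
  5+2+1 = 0 carry 1
  3+5+1 = 1 carry 1
  7+4+1 = 4 carry 1
  4+4+1 = 1 carry 1
  1+0+1 = 2
  6+6 = 4 carry 1
  6+2+1 = 1 carry 1
  7+3+1 = 3 carry 1
  4+2+1 = 7
  1+0 = 1

0o17314214101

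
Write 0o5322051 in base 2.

0b101011010010000101001

Each octal digit is 3 bits: 5=101 3=011 2=010 2=010 0=000 5=101 1=001.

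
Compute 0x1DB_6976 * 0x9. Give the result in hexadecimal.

0x10B6B526

Multiply each base-16 digit by 9, carrying:
  6×9 = 54 → write 6 carry 3
  7×9+3 = 66 → write 2 carry 4
  9×9+4 = 85 → write 5 carry 5
  6×9+5 = 59 → write B carry 3
  B×9+3 = 102 → write 6 carry 6
  D×9+6 = 123 → write B carry 7
  1×9+7 = 16 → write 0 carry 1
  remaining carry: 1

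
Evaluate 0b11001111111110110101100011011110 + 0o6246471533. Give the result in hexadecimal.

0b11001111111110110101100011011110 = 0xCFFB58DE in hexadecimal.
0o6246471533 = 0x329A735B in hexadecimal.
Add column by column in base 16, right to left:
  E+B = 9 carry 1
  D+5+1 = 3 carry 1
  8+3+1 = C
  5+7 = C
  B+A = 5 carry 1
  F+9+1 = 9 carry 1
  F+2+1 = 2 carry 1
  C+3+1 = 0 carry 1
  final carry 1

0x10295CC39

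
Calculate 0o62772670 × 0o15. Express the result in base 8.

0o1226675130

Multiply each base-8 digit by 13, carrying:
  0×13 = 0 → write 0
  7×13 = 91 → write 3 carry 11
  6×13+11 = 89 → write 1 carry 11
  2×13+11 = 37 → write 5 carry 4
  7×13+4 = 95 → write 7 carry 11
  7×13+11 = 102 → write 6 carry 12
  2×13+12 = 38 → write 6 carry 4
  6×13+4 = 82 → write 2 carry 10
  remaining carry: 12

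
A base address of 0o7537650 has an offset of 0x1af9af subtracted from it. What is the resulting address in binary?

0o7537650 = 0b111101011111110101000 in binary.
0x1af9af = 0b110101111100110101111 in binary.
Subtract column by column in base 2:
  0-1 → 1 (borrow)
  0-1-1 → 0 (borrow)
  0-1-1 → 0 (borrow)
  1-1-1 → 1 (borrow)
  0-0-1 → 1 (borrow)
  1-1-1 → 1 (borrow)
  0-0-1 → 1 (borrow)
  1-1-1 → 1 (borrow)
  1-1-1 → 1 (borrow)
  1-0-1 → 0
  1-0 → 1
  1-1 → 0
  1-1 → 0
  1-1 → 0
  0-1 → 1 (borrow)
  1-1-1 → 1 (borrow)
  0-0-1 → 1 (borrow)
  1-1-1 → 1 (borrow)
  1-0-1 → 0
  1-1 → 0
  1-1 → 0

0b111100010111111001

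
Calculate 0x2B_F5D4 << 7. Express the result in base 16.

7 bits is not a whole number of base-16 digits; in binary: 1010111111010111010100 << 7 = 10101111110101110101000000000.

0x15FAEA00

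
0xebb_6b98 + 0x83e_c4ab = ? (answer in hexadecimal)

0x16fa3043

Add column by column in base 16, right to left:
  8+b = 3 carry 1
  9+a+1 = 4 carry 1
  b+4+1 = 0 carry 1
  6+c+1 = 3 carry 1
  b+e+1 = a carry 1
  b+3+1 = f
  e+8 = 6 carry 1
  final carry 1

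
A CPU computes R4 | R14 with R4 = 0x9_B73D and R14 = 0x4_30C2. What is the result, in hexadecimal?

0xDB7FF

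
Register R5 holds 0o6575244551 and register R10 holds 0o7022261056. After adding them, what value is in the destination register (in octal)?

Add column by column in base 8, right to left:
  1+6 = 7
  5+5 = 2 carry 1
  5+0+1 = 6
  4+1 = 5
  4+6 = 2 carry 1
  2+2+1 = 5
  5+2 = 7
  7+2 = 1 carry 1
  5+0+1 = 6
  6+7 = 5 carry 1
  final carry 1

0o15617525627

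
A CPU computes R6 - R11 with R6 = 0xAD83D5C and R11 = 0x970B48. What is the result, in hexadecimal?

0xA413214

Subtract column by column in base 16:
  C-8 → 4
  5-4 → 1
  D-B → 2
  3-0 → 3
  8-7 → 1
  D-9 → 4
  A-0 → A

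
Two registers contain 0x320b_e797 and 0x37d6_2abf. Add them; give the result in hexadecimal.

0x69e21256

Add column by column in base 16, right to left:
  7+f = 6 carry 1
  9+b+1 = 5 carry 1
  7+a+1 = 2 carry 1
  e+2+1 = 1 carry 1
  b+6+1 = 2 carry 1
  0+d+1 = e
  2+7 = 9
  3+3 = 6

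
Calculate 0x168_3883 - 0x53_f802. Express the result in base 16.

Subtract column by column in base 16:
  3-2 → 1
  8-0 → 8
  8-8 → 0
  3-f → 4 (borrow)
  8-3-1 → 4
  6-5 → 1
  1-0 → 1

0x1144081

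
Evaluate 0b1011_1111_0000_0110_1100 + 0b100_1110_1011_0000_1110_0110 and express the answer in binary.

0b10110101010000101010010

Add column by column in base 2, right to left:
  0+0 = 0
  0+1 = 1
  1+1 = 0 carry 1
  1+0+1 = 0 carry 1
  0+0+1 = 1
  1+1 = 0 carry 1
  1+1+1 = 1 carry 1
  0+1+1 = 0 carry 1
  0+0+1 = 1
  0+0 = 0
  0+0 = 0
  0+0 = 0
  1+1 = 0 carry 1
  1+1+1 = 1 carry 1
  1+0+1 = 0 carry 1
  1+1+1 = 1 carry 1
  1+0+1 = 0 carry 1
  1+1+1 = 1 carry 1
  0+1+1 = 0 carry 1
  1+1+1 = 1 carry 1
  0+0+1 = 1
  0+0 = 0
  0+1 = 1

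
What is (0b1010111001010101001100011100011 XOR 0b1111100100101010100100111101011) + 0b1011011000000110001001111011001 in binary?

0b10000110110000101110010011100001

First 0b1010111001010101001100011100011 XOR 0b1111100100101010100100111101011 = 0b0101011101111111101000100001000.
Add column by column in base 2, right to left:
  0+1 = 1
  0+0 = 0
  0+0 = 0
  1+1 = 0 carry 1
  0+1+1 = 0 carry 1
  0+0+1 = 1
  0+1 = 1
  0+1 = 1
  1+1 = 0 carry 1
  0+1+1 = 0 carry 1
  0+0+1 = 1
  0+0 = 0
  1+1 = 0 carry 1
  0+0+1 = 1
  1+0 = 1
  1+0 = 1
  1+1 = 0 carry 1
  1+1+1 = 1 carry 1
  1+0+1 = 0 carry 1
  1+0+1 = 0 carry 1
  1+0+1 = 0 carry 1
  1+0+1 = 0 carry 1
  0+0+1 = 1
  1+0 = 1
  1+1 = 0 carry 1
  1+1+1 = 1 carry 1
  0+0+1 = 1
  1+1 = 0 carry 1
  0+1+1 = 0 carry 1
  1+0+1 = 0 carry 1
  0+1+1 = 0 carry 1
  final carry 1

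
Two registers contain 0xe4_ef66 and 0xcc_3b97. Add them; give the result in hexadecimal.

0x1b12afd

Add column by column in base 16, right to left:
  6+7 = d
  6+9 = f
  f+b = a carry 1
  e+3+1 = 2 carry 1
  4+c+1 = 1 carry 1
  e+c+1 = b carry 1
  final carry 1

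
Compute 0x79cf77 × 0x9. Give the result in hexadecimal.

0x4484b2f

Multiply each base-16 digit by 9, carrying:
  7×9 = 63 → write f carry 3
  7×9+3 = 66 → write 2 carry 4
  f×9+4 = 139 → write b carry 8
  c×9+8 = 116 → write 4 carry 7
  9×9+7 = 88 → write 8 carry 5
  7×9+5 = 68 → write 4 carry 4
  remaining carry: 4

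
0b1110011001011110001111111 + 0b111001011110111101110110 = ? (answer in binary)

0b10101100101010101111110101

Add column by column in base 2, right to left:
  1+0 = 1
  1+1 = 0 carry 1
  1+1+1 = 1 carry 1
  1+0+1 = 0 carry 1
  1+1+1 = 1 carry 1
  1+1+1 = 1 carry 1
  1+1+1 = 1 carry 1
  0+0+1 = 1
  0+1 = 1
  0+1 = 1
  1+1 = 0 carry 1
  1+1+1 = 1 carry 1
  1+0+1 = 0 carry 1
  1+1+1 = 1 carry 1
  0+1+1 = 0 carry 1
  1+1+1 = 1 carry 1
  0+1+1 = 0 carry 1
  0+0+1 = 1
  1+1 = 0 carry 1
  1+0+1 = 0 carry 1
  0+0+1 = 1
  0+1 = 1
  1+1 = 0 carry 1
  1+1+1 = 1 carry 1
  1+0+1 = 0 carry 1
  final carry 1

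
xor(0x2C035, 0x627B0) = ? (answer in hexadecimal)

0x4E785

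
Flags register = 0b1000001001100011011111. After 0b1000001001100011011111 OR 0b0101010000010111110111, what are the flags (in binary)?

OR bit by bit (1 where either bit is 1):
  1000001001100011011111
| 0101010000010111110111
= 1101011001110111111111

0b1101011001110111111111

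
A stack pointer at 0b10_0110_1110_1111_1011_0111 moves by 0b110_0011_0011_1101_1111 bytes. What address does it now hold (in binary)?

Add column by column in base 2, right to left:
  1+1 = 0 carry 1
  1+1+1 = 1 carry 1
  1+1+1 = 1 carry 1
  0+1+1 = 0 carry 1
  1+1+1 = 1 carry 1
  1+0+1 = 0 carry 1
  0+1+1 = 0 carry 1
  1+1+1 = 1 carry 1
  1+1+1 = 1 carry 1
  1+1+1 = 1 carry 1
  1+0+1 = 0 carry 1
  1+0+1 = 0 carry 1
  0+1+1 = 0 carry 1
  1+1+1 = 1 carry 1
  1+0+1 = 0 carry 1
  1+0+1 = 0 carry 1
  0+0+1 = 1
  1+1 = 0 carry 1
  1+1+1 = 1 carry 1
  0+0+1 = 1
  0+0 = 0
  1+0 = 1

0b1011010010001110010110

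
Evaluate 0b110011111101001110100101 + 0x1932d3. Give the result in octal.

0b110011111101001110100101 = 0o63751645 in octal.
0x1932d3 = 0o6231323 in octal.
Add column by column in base 8, right to left:
  5+3 = 0 carry 1
  4+2+1 = 7
  6+3 = 1 carry 1
  1+1+1 = 3
  5+3 = 0 carry 1
  7+2+1 = 2 carry 1
  3+6+1 = 2 carry 1
  6+0+1 = 7

0o72203170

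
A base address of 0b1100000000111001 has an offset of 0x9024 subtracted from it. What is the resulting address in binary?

0x9024 = 0b1001000000100100 in binary.
Subtract column by column in base 2:
  1-0 → 1
  0-0 → 0
  0-1 → 1 (borrow)
  1-0-1 → 0
  1-0 → 1
  1-1 → 0
  0-0 → 0
  0-0 → 0
  0-0 → 0
  0-0 → 0
  0-0 → 0
  0-0 → 0
  0-1 → 1 (borrow)
  0-0-1 → 1 (borrow)
  1-0-1 → 0
  1-1 → 0

0b11000000010101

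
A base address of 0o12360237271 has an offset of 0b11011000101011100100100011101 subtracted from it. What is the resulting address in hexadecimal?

0x38AB759C

0o12360237271 = 0x53C13EB9 in hexadecimal.
0b11011000101011100100100011101 = 0x1B15C91D in hexadecimal.
Subtract column by column in base 16:
  9-D → C (borrow)
  B-1-1 → 9
  E-9 → 5
  3-C → 7 (borrow)
  1-5-1 → B (borrow)
  C-1-1 → A
  3-B → 8 (borrow)
  5-1-1 → 3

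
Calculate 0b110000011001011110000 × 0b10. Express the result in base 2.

0b1100000110010111100000

Multiply each base-2 digit by 2, carrying:
  0×2 = 0 → write 0
  0×2 = 0 → write 0
  0×2 = 0 → write 0
  0×2 = 0 → write 0
  1×2 = 2 → write 0 carry 1
  1×2+1 = 3 → write 1 carry 1
  1×2+1 = 3 → write 1 carry 1
  1×2+1 = 3 → write 1 carry 1
  0×2+1 = 1 → write 1
  1×2 = 2 → write 0 carry 1
  0×2+1 = 1 → write 1
  0×2 = 0 → write 0
  1×2 = 2 → write 0 carry 1
  1×2+1 = 3 → write 1 carry 1
  0×2+1 = 1 → write 1
  0×2 = 0 → write 0
  0×2 = 0 → write 0
  0×2 = 0 → write 0
  0×2 = 0 → write 0
  1×2 = 2 → write 0 carry 1
  1×2+1 = 3 → write 1 carry 1
  remaining carry: 1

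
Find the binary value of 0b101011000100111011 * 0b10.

Multiply each base-2 digit by 2, carrying:
  1×2 = 2 → write 0 carry 1
  1×2+1 = 3 → write 1 carry 1
  0×2+1 = 1 → write 1
  1×2 = 2 → write 0 carry 1
  1×2+1 = 3 → write 1 carry 1
  1×2+1 = 3 → write 1 carry 1
  0×2+1 = 1 → write 1
  0×2 = 0 → write 0
  1×2 = 2 → write 0 carry 1
  0×2+1 = 1 → write 1
  0×2 = 0 → write 0
  0×2 = 0 → write 0
  1×2 = 2 → write 0 carry 1
  1×2+1 = 3 → write 1 carry 1
  0×2+1 = 1 → write 1
  1×2 = 2 → write 0 carry 1
  0×2+1 = 1 → write 1
  1×2 = 2 → write 0 carry 1
  remaining carry: 1

0b1010110001001110110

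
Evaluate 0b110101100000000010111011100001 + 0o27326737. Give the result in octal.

0b110101100000000010111011100001 = 0o6540027341 in octal.
Add column by column in base 8, right to left:
  1+7 = 0 carry 1
  4+3+1 = 0 carry 1
  3+7+1 = 3 carry 1
  7+6+1 = 6 carry 1
  2+2+1 = 5
  0+3 = 3
  0+7 = 7
  4+2 = 6
  5+0 = 5
  6+0 = 6

0o6567356300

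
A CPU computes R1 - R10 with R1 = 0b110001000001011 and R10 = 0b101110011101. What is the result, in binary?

0b101011001101110

Subtract column by column in base 2:
  1-1 → 0
  1-0 → 1
  0-1 → 1 (borrow)
  1-1-1 → 1 (borrow)
  0-1-1 → 0 (borrow)
  0-0-1 → 1 (borrow)
  0-0-1 → 1 (borrow)
  0-1-1 → 0 (borrow)
  0-1-1 → 0 (borrow)
  1-1-1 → 1 (borrow)
  0-0-1 → 1 (borrow)
  0-1-1 → 0 (borrow)
  0-0-1 → 1 (borrow)
  1-0-1 → 0
  1-0 → 1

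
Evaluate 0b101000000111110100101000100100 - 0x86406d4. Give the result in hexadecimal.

0x1fbb4350

0b101000000111110100101000100100 = 0x281f4a24 in hexadecimal.
Subtract column by column in base 16:
  4-4 → 0
  2-d → 5 (borrow)
  a-6-1 → 3
  4-0 → 4
  f-4 → b
  1-6 → b (borrow)
  8-8-1 → f (borrow)
  2-0-1 → 1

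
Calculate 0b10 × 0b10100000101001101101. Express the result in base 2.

Multiply each base-2 digit by 2, carrying:
  1×2 = 2 → write 0 carry 1
  0×2+1 = 1 → write 1
  1×2 = 2 → write 0 carry 1
  1×2+1 = 3 → write 1 carry 1
  0×2+1 = 1 → write 1
  1×2 = 2 → write 0 carry 1
  1×2+1 = 3 → write 1 carry 1
  0×2+1 = 1 → write 1
  0×2 = 0 → write 0
  1×2 = 2 → write 0 carry 1
  0×2+1 = 1 → write 1
  1×2 = 2 → write 0 carry 1
  0×2+1 = 1 → write 1
  0×2 = 0 → write 0
  0×2 = 0 → write 0
  0×2 = 0 → write 0
  0×2 = 0 → write 0
  1×2 = 2 → write 0 carry 1
  0×2+1 = 1 → write 1
  1×2 = 2 → write 0 carry 1
  remaining carry: 1

0b101000001010011011010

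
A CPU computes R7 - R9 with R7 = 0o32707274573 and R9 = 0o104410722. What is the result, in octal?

0o32602663651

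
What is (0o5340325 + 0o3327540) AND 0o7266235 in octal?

0o260025

Add column by column in base 8, right to left:
  5+0 = 5
  2+4 = 6
  3+5 = 0 carry 1
  0+7+1 = 0 carry 1
  4+2+1 = 7
  3+3 = 6
  5+3 = 0 carry 1
  final carry 1
Sum = 0o10670065; now AND with 0o7266235:
  1&0=0, 0&7=0, 6&2=2, 7&6=6, 0&6=0, 0&2=0, 6&3=2, 5&5=5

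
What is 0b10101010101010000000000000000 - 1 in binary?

0b10101010101001111111111111111

The trailing 16 digits are 0, so subtracting 1 borrows through: they become 1 and the next digit up decrements.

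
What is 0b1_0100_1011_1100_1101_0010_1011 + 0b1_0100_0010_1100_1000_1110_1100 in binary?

0b10100011101001011000010111

Add column by column in base 2, right to left:
  1+0 = 1
  1+0 = 1
  0+1 = 1
  1+1 = 0 carry 1
  0+0+1 = 1
  1+1 = 0 carry 1
  0+1+1 = 0 carry 1
  0+1+1 = 0 carry 1
  1+0+1 = 0 carry 1
  0+0+1 = 1
  1+0 = 1
  1+1 = 0 carry 1
  0+0+1 = 1
  0+0 = 0
  1+1 = 0 carry 1
  1+1+1 = 1 carry 1
  1+0+1 = 0 carry 1
  1+1+1 = 1 carry 1
  0+0+1 = 1
  1+0 = 1
  0+0 = 0
  0+0 = 0
  1+1 = 0 carry 1
  0+0+1 = 1
  1+1 = 0 carry 1
  final carry 1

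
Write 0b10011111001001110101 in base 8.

0o2371165

Group the bits in threes: 010 011 111 001 001 110 101 → 2371165.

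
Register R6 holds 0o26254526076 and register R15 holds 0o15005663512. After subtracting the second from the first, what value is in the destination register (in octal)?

0o11246642364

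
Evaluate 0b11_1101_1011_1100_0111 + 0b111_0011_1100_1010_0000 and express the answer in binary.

Add column by column in base 2, right to left:
  1+0 = 1
  1+0 = 1
  1+0 = 1
  0+0 = 0
  0+0 = 0
  0+1 = 1
  1+0 = 1
  1+1 = 0 carry 1
  1+0+1 = 0 carry 1
  1+0+1 = 0 carry 1
  0+1+1 = 0 carry 1
  1+1+1 = 1 carry 1
  1+1+1 = 1 carry 1
  0+1+1 = 0 carry 1
  1+0+1 = 0 carry 1
  1+0+1 = 0 carry 1
  1+1+1 = 1 carry 1
  1+1+1 = 1 carry 1
  0+1+1 = 0 carry 1
  final carry 1

0b10110001100001100111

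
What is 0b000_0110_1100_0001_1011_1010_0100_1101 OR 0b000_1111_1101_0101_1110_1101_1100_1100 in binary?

0b0001111110101011111111111001101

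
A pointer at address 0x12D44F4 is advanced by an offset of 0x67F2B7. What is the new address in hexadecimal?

0x19537AB

Add column by column in base 16, right to left:
  4+7 = B
  F+B = A carry 1
  4+2+1 = 7
  4+F = 3 carry 1
  D+7+1 = 5 carry 1
  2+6+1 = 9
  1+0 = 1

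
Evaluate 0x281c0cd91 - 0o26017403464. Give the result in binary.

0b111010001100000101100011001011101

0x281c0cd91 = 0b1010000001110000001100110110010001 in binary.
0o26017403464 = 0b10110000001111100000011100110100 in binary.
Subtract column by column in base 2:
  1-0 → 1
  0-0 → 0
  0-1 → 1 (borrow)
  0-0-1 → 1 (borrow)
  1-1-1 → 1 (borrow)
  0-1-1 → 0 (borrow)
  0-0-1 → 1 (borrow)
  1-0-1 → 0
  1-1 → 0
  0-1 → 1 (borrow)
  1-1-1 → 1 (borrow)
  1-0-1 → 0
  0-0 → 0
  0-0 → 0
  1-0 → 1
  1-0 → 1
  0-0 → 0
  0-1 → 1 (borrow)
  0-1-1 → 0 (borrow)
  0-1-1 → 0 (borrow)
  0-1-1 → 0 (borrow)
  0-1-1 → 0 (borrow)
  1-0-1 → 0
  1-0 → 1
  1-0 → 1
  0-0 → 0
  0-0 → 0
  0-0 → 0
  0-1 → 1 (borrow)
  0-1-1 → 0 (borrow)
  0-0-1 → 1 (borrow)
  1-1-1 → 1 (borrow)
  0-0-1 → 1 (borrow)
  1-0-1 → 0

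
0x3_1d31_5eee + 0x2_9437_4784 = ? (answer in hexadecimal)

0x5b168a672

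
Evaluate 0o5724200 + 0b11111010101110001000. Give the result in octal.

0o11652010

0b11111010101110001000 = 0o3725610 in octal.
Add column by column in base 8, right to left:
  0+0 = 0
  0+1 = 1
  2+6 = 0 carry 1
  4+5+1 = 2 carry 1
  2+2+1 = 5
  7+7 = 6 carry 1
  5+3+1 = 1 carry 1
  final carry 1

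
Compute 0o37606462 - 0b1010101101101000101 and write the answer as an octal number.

0b1010101101101000101 = 0o1255505 in octal.
Subtract column by column in base 8:
  2-5 → 5 (borrow)
  6-0-1 → 5
  4-5 → 7 (borrow)
  6-5-1 → 0
  0-5 → 3 (borrow)
  6-2-1 → 3
  7-1 → 6
  3-0 → 3

0o36330755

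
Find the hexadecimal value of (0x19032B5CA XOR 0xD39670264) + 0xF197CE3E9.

0x1BC2D29B97

First 0x19032B5CA XOR 0xD39670264 = 0xCA955B7AE.
Add column by column in base 16, right to left:
  E+9 = 7 carry 1
  A+E+1 = 9 carry 1
  7+3+1 = B
  B+E = 9 carry 1
  5+C+1 = 2 carry 1
  5+7+1 = D
  9+9 = 2 carry 1
  A+1+1 = C
  C+F = B carry 1
  final carry 1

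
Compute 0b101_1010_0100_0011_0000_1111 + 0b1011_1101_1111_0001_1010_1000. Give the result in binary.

Add column by column in base 2, right to left:
  1+0 = 1
  1+0 = 1
  1+0 = 1
  1+1 = 0 carry 1
  0+0+1 = 1
  0+1 = 1
  0+0 = 0
  0+1 = 1
  1+1 = 0 carry 1
  1+0+1 = 0 carry 1
  0+0+1 = 1
  0+0 = 0
  0+1 = 1
  0+1 = 1
  1+1 = 0 carry 1
  0+1+1 = 0 carry 1
  0+1+1 = 0 carry 1
  1+0+1 = 0 carry 1
  0+1+1 = 0 carry 1
  1+1+1 = 1 carry 1
  1+1+1 = 1 carry 1
  0+1+1 = 0 carry 1
  1+0+1 = 0 carry 1
  0+1+1 = 0 carry 1
  final carry 1

0b1000110000011010010110111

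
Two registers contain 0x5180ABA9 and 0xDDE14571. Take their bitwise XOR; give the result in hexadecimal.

0x8C61EED8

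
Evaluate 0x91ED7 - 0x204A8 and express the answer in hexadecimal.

0x71A2F

Subtract column by column in base 16:
  7-8 → F (borrow)
  D-A-1 → 2
  E-4 → A
  1-0 → 1
  9-2 → 7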